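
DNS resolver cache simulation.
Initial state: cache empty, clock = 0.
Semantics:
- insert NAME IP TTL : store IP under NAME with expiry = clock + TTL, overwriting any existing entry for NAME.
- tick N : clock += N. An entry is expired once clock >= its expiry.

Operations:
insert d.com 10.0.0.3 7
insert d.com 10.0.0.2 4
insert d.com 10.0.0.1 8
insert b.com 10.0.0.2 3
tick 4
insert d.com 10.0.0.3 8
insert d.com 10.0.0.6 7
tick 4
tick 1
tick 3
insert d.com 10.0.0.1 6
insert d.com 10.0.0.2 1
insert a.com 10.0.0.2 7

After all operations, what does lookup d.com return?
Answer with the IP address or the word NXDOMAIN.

Answer: 10.0.0.2

Derivation:
Op 1: insert d.com -> 10.0.0.3 (expiry=0+7=7). clock=0
Op 2: insert d.com -> 10.0.0.2 (expiry=0+4=4). clock=0
Op 3: insert d.com -> 10.0.0.1 (expiry=0+8=8). clock=0
Op 4: insert b.com -> 10.0.0.2 (expiry=0+3=3). clock=0
Op 5: tick 4 -> clock=4. purged={b.com}
Op 6: insert d.com -> 10.0.0.3 (expiry=4+8=12). clock=4
Op 7: insert d.com -> 10.0.0.6 (expiry=4+7=11). clock=4
Op 8: tick 4 -> clock=8.
Op 9: tick 1 -> clock=9.
Op 10: tick 3 -> clock=12. purged={d.com}
Op 11: insert d.com -> 10.0.0.1 (expiry=12+6=18). clock=12
Op 12: insert d.com -> 10.0.0.2 (expiry=12+1=13). clock=12
Op 13: insert a.com -> 10.0.0.2 (expiry=12+7=19). clock=12
lookup d.com: present, ip=10.0.0.2 expiry=13 > clock=12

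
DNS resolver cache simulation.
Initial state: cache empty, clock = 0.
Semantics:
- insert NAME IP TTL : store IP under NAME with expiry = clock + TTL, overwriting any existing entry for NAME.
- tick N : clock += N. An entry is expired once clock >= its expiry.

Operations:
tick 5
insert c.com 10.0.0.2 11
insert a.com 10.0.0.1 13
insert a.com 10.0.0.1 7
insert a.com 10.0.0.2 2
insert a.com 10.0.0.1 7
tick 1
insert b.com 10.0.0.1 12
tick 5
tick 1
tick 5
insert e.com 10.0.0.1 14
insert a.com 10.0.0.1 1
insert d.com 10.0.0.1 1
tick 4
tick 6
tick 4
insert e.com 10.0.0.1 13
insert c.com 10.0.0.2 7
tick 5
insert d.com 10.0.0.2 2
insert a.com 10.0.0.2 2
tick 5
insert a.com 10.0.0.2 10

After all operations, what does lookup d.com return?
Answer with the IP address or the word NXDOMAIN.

Answer: NXDOMAIN

Derivation:
Op 1: tick 5 -> clock=5.
Op 2: insert c.com -> 10.0.0.2 (expiry=5+11=16). clock=5
Op 3: insert a.com -> 10.0.0.1 (expiry=5+13=18). clock=5
Op 4: insert a.com -> 10.0.0.1 (expiry=5+7=12). clock=5
Op 5: insert a.com -> 10.0.0.2 (expiry=5+2=7). clock=5
Op 6: insert a.com -> 10.0.0.1 (expiry=5+7=12). clock=5
Op 7: tick 1 -> clock=6.
Op 8: insert b.com -> 10.0.0.1 (expiry=6+12=18). clock=6
Op 9: tick 5 -> clock=11.
Op 10: tick 1 -> clock=12. purged={a.com}
Op 11: tick 5 -> clock=17. purged={c.com}
Op 12: insert e.com -> 10.0.0.1 (expiry=17+14=31). clock=17
Op 13: insert a.com -> 10.0.0.1 (expiry=17+1=18). clock=17
Op 14: insert d.com -> 10.0.0.1 (expiry=17+1=18). clock=17
Op 15: tick 4 -> clock=21. purged={a.com,b.com,d.com}
Op 16: tick 6 -> clock=27.
Op 17: tick 4 -> clock=31. purged={e.com}
Op 18: insert e.com -> 10.0.0.1 (expiry=31+13=44). clock=31
Op 19: insert c.com -> 10.0.0.2 (expiry=31+7=38). clock=31
Op 20: tick 5 -> clock=36.
Op 21: insert d.com -> 10.0.0.2 (expiry=36+2=38). clock=36
Op 22: insert a.com -> 10.0.0.2 (expiry=36+2=38). clock=36
Op 23: tick 5 -> clock=41. purged={a.com,c.com,d.com}
Op 24: insert a.com -> 10.0.0.2 (expiry=41+10=51). clock=41
lookup d.com: not in cache (expired or never inserted)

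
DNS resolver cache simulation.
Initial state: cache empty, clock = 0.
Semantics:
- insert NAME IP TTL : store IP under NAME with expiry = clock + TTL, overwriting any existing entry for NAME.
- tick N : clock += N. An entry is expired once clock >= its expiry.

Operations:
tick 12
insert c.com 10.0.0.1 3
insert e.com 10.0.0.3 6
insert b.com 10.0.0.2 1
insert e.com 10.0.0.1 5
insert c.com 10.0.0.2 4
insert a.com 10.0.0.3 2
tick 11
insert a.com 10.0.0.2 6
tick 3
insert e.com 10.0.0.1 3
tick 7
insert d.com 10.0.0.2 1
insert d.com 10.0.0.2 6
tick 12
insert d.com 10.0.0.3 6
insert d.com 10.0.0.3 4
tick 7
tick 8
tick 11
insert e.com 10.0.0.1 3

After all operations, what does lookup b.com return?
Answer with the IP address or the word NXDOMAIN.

Op 1: tick 12 -> clock=12.
Op 2: insert c.com -> 10.0.0.1 (expiry=12+3=15). clock=12
Op 3: insert e.com -> 10.0.0.3 (expiry=12+6=18). clock=12
Op 4: insert b.com -> 10.0.0.2 (expiry=12+1=13). clock=12
Op 5: insert e.com -> 10.0.0.1 (expiry=12+5=17). clock=12
Op 6: insert c.com -> 10.0.0.2 (expiry=12+4=16). clock=12
Op 7: insert a.com -> 10.0.0.3 (expiry=12+2=14). clock=12
Op 8: tick 11 -> clock=23. purged={a.com,b.com,c.com,e.com}
Op 9: insert a.com -> 10.0.0.2 (expiry=23+6=29). clock=23
Op 10: tick 3 -> clock=26.
Op 11: insert e.com -> 10.0.0.1 (expiry=26+3=29). clock=26
Op 12: tick 7 -> clock=33. purged={a.com,e.com}
Op 13: insert d.com -> 10.0.0.2 (expiry=33+1=34). clock=33
Op 14: insert d.com -> 10.0.0.2 (expiry=33+6=39). clock=33
Op 15: tick 12 -> clock=45. purged={d.com}
Op 16: insert d.com -> 10.0.0.3 (expiry=45+6=51). clock=45
Op 17: insert d.com -> 10.0.0.3 (expiry=45+4=49). clock=45
Op 18: tick 7 -> clock=52. purged={d.com}
Op 19: tick 8 -> clock=60.
Op 20: tick 11 -> clock=71.
Op 21: insert e.com -> 10.0.0.1 (expiry=71+3=74). clock=71
lookup b.com: not in cache (expired or never inserted)

Answer: NXDOMAIN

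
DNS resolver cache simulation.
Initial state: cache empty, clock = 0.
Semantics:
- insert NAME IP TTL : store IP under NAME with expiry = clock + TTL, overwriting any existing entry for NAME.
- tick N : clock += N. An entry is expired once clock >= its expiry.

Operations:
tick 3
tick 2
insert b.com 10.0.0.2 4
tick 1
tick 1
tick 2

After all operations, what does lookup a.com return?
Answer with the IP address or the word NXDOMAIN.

Op 1: tick 3 -> clock=3.
Op 2: tick 2 -> clock=5.
Op 3: insert b.com -> 10.0.0.2 (expiry=5+4=9). clock=5
Op 4: tick 1 -> clock=6.
Op 5: tick 1 -> clock=7.
Op 6: tick 2 -> clock=9. purged={b.com}
lookup a.com: not in cache (expired or never inserted)

Answer: NXDOMAIN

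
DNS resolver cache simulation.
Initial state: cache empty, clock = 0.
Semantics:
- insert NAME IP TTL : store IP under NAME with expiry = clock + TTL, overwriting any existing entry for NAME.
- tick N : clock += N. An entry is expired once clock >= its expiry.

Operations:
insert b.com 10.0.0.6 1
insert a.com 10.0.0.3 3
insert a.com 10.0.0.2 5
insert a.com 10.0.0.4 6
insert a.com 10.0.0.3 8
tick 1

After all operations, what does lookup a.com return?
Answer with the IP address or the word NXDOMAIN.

Op 1: insert b.com -> 10.0.0.6 (expiry=0+1=1). clock=0
Op 2: insert a.com -> 10.0.0.3 (expiry=0+3=3). clock=0
Op 3: insert a.com -> 10.0.0.2 (expiry=0+5=5). clock=0
Op 4: insert a.com -> 10.0.0.4 (expiry=0+6=6). clock=0
Op 5: insert a.com -> 10.0.0.3 (expiry=0+8=8). clock=0
Op 6: tick 1 -> clock=1. purged={b.com}
lookup a.com: present, ip=10.0.0.3 expiry=8 > clock=1

Answer: 10.0.0.3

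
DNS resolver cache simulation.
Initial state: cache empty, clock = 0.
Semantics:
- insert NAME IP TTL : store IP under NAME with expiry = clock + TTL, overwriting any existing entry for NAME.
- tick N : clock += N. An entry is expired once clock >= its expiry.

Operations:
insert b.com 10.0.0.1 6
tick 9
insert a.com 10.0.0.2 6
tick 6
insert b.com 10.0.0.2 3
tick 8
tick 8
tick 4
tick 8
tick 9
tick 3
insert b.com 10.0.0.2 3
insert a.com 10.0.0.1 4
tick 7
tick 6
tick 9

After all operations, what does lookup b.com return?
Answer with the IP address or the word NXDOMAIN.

Op 1: insert b.com -> 10.0.0.1 (expiry=0+6=6). clock=0
Op 2: tick 9 -> clock=9. purged={b.com}
Op 3: insert a.com -> 10.0.0.2 (expiry=9+6=15). clock=9
Op 4: tick 6 -> clock=15. purged={a.com}
Op 5: insert b.com -> 10.0.0.2 (expiry=15+3=18). clock=15
Op 6: tick 8 -> clock=23. purged={b.com}
Op 7: tick 8 -> clock=31.
Op 8: tick 4 -> clock=35.
Op 9: tick 8 -> clock=43.
Op 10: tick 9 -> clock=52.
Op 11: tick 3 -> clock=55.
Op 12: insert b.com -> 10.0.0.2 (expiry=55+3=58). clock=55
Op 13: insert a.com -> 10.0.0.1 (expiry=55+4=59). clock=55
Op 14: tick 7 -> clock=62. purged={a.com,b.com}
Op 15: tick 6 -> clock=68.
Op 16: tick 9 -> clock=77.
lookup b.com: not in cache (expired or never inserted)

Answer: NXDOMAIN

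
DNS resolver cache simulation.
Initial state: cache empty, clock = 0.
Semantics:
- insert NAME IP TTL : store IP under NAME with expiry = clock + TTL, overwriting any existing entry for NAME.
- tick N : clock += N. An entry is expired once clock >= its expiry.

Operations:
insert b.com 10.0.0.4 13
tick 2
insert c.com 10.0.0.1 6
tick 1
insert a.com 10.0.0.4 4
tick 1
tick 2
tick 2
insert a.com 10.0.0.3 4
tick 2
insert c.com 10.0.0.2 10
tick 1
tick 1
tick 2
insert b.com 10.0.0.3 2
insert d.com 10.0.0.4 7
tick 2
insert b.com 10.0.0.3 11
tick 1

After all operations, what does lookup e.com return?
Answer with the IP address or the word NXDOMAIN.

Answer: NXDOMAIN

Derivation:
Op 1: insert b.com -> 10.0.0.4 (expiry=0+13=13). clock=0
Op 2: tick 2 -> clock=2.
Op 3: insert c.com -> 10.0.0.1 (expiry=2+6=8). clock=2
Op 4: tick 1 -> clock=3.
Op 5: insert a.com -> 10.0.0.4 (expiry=3+4=7). clock=3
Op 6: tick 1 -> clock=4.
Op 7: tick 2 -> clock=6.
Op 8: tick 2 -> clock=8. purged={a.com,c.com}
Op 9: insert a.com -> 10.0.0.3 (expiry=8+4=12). clock=8
Op 10: tick 2 -> clock=10.
Op 11: insert c.com -> 10.0.0.2 (expiry=10+10=20). clock=10
Op 12: tick 1 -> clock=11.
Op 13: tick 1 -> clock=12. purged={a.com}
Op 14: tick 2 -> clock=14. purged={b.com}
Op 15: insert b.com -> 10.0.0.3 (expiry=14+2=16). clock=14
Op 16: insert d.com -> 10.0.0.4 (expiry=14+7=21). clock=14
Op 17: tick 2 -> clock=16. purged={b.com}
Op 18: insert b.com -> 10.0.0.3 (expiry=16+11=27). clock=16
Op 19: tick 1 -> clock=17.
lookup e.com: not in cache (expired or never inserted)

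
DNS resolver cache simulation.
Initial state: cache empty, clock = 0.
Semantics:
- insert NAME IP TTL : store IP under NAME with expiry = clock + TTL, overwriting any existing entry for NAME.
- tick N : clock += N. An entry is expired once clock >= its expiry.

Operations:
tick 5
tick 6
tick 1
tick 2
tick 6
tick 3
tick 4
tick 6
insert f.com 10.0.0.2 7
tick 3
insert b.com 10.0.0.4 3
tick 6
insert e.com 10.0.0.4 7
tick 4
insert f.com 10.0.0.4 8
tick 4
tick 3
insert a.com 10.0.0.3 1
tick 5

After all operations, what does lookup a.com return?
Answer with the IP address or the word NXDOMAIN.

Op 1: tick 5 -> clock=5.
Op 2: tick 6 -> clock=11.
Op 3: tick 1 -> clock=12.
Op 4: tick 2 -> clock=14.
Op 5: tick 6 -> clock=20.
Op 6: tick 3 -> clock=23.
Op 7: tick 4 -> clock=27.
Op 8: tick 6 -> clock=33.
Op 9: insert f.com -> 10.0.0.2 (expiry=33+7=40). clock=33
Op 10: tick 3 -> clock=36.
Op 11: insert b.com -> 10.0.0.4 (expiry=36+3=39). clock=36
Op 12: tick 6 -> clock=42. purged={b.com,f.com}
Op 13: insert e.com -> 10.0.0.4 (expiry=42+7=49). clock=42
Op 14: tick 4 -> clock=46.
Op 15: insert f.com -> 10.0.0.4 (expiry=46+8=54). clock=46
Op 16: tick 4 -> clock=50. purged={e.com}
Op 17: tick 3 -> clock=53.
Op 18: insert a.com -> 10.0.0.3 (expiry=53+1=54). clock=53
Op 19: tick 5 -> clock=58. purged={a.com,f.com}
lookup a.com: not in cache (expired or never inserted)

Answer: NXDOMAIN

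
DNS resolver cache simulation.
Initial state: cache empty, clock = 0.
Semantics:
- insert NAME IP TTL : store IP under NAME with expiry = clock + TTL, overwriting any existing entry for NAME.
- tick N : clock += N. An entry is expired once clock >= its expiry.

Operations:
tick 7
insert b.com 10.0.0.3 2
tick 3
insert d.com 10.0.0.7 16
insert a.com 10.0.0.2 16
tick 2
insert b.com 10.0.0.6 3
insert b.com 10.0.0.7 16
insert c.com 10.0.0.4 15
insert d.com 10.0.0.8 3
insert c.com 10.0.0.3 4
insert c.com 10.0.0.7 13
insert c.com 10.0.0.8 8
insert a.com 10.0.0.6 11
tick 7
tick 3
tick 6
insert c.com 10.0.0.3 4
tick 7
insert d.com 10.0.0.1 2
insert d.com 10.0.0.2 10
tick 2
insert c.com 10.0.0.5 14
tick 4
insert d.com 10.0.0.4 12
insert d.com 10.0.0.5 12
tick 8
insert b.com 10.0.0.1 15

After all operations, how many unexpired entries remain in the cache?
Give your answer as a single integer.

Answer: 3

Derivation:
Op 1: tick 7 -> clock=7.
Op 2: insert b.com -> 10.0.0.3 (expiry=7+2=9). clock=7
Op 3: tick 3 -> clock=10. purged={b.com}
Op 4: insert d.com -> 10.0.0.7 (expiry=10+16=26). clock=10
Op 5: insert a.com -> 10.0.0.2 (expiry=10+16=26). clock=10
Op 6: tick 2 -> clock=12.
Op 7: insert b.com -> 10.0.0.6 (expiry=12+3=15). clock=12
Op 8: insert b.com -> 10.0.0.7 (expiry=12+16=28). clock=12
Op 9: insert c.com -> 10.0.0.4 (expiry=12+15=27). clock=12
Op 10: insert d.com -> 10.0.0.8 (expiry=12+3=15). clock=12
Op 11: insert c.com -> 10.0.0.3 (expiry=12+4=16). clock=12
Op 12: insert c.com -> 10.0.0.7 (expiry=12+13=25). clock=12
Op 13: insert c.com -> 10.0.0.8 (expiry=12+8=20). clock=12
Op 14: insert a.com -> 10.0.0.6 (expiry=12+11=23). clock=12
Op 15: tick 7 -> clock=19. purged={d.com}
Op 16: tick 3 -> clock=22. purged={c.com}
Op 17: tick 6 -> clock=28. purged={a.com,b.com}
Op 18: insert c.com -> 10.0.0.3 (expiry=28+4=32). clock=28
Op 19: tick 7 -> clock=35. purged={c.com}
Op 20: insert d.com -> 10.0.0.1 (expiry=35+2=37). clock=35
Op 21: insert d.com -> 10.0.0.2 (expiry=35+10=45). clock=35
Op 22: tick 2 -> clock=37.
Op 23: insert c.com -> 10.0.0.5 (expiry=37+14=51). clock=37
Op 24: tick 4 -> clock=41.
Op 25: insert d.com -> 10.0.0.4 (expiry=41+12=53). clock=41
Op 26: insert d.com -> 10.0.0.5 (expiry=41+12=53). clock=41
Op 27: tick 8 -> clock=49.
Op 28: insert b.com -> 10.0.0.1 (expiry=49+15=64). clock=49
Final cache (unexpired): {b.com,c.com,d.com} -> size=3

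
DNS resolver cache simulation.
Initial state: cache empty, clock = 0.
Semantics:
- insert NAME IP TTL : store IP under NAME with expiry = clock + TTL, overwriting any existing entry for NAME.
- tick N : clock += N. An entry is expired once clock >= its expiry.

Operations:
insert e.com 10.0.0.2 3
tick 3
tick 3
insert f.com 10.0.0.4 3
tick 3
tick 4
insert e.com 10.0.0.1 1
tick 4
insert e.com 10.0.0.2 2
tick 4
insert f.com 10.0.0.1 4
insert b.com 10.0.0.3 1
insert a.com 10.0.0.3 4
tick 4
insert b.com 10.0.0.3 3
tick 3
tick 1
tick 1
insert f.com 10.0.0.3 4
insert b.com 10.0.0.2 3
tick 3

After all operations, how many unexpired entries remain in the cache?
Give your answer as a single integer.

Answer: 1

Derivation:
Op 1: insert e.com -> 10.0.0.2 (expiry=0+3=3). clock=0
Op 2: tick 3 -> clock=3. purged={e.com}
Op 3: tick 3 -> clock=6.
Op 4: insert f.com -> 10.0.0.4 (expiry=6+3=9). clock=6
Op 5: tick 3 -> clock=9. purged={f.com}
Op 6: tick 4 -> clock=13.
Op 7: insert e.com -> 10.0.0.1 (expiry=13+1=14). clock=13
Op 8: tick 4 -> clock=17. purged={e.com}
Op 9: insert e.com -> 10.0.0.2 (expiry=17+2=19). clock=17
Op 10: tick 4 -> clock=21. purged={e.com}
Op 11: insert f.com -> 10.0.0.1 (expiry=21+4=25). clock=21
Op 12: insert b.com -> 10.0.0.3 (expiry=21+1=22). clock=21
Op 13: insert a.com -> 10.0.0.3 (expiry=21+4=25). clock=21
Op 14: tick 4 -> clock=25. purged={a.com,b.com,f.com}
Op 15: insert b.com -> 10.0.0.3 (expiry=25+3=28). clock=25
Op 16: tick 3 -> clock=28. purged={b.com}
Op 17: tick 1 -> clock=29.
Op 18: tick 1 -> clock=30.
Op 19: insert f.com -> 10.0.0.3 (expiry=30+4=34). clock=30
Op 20: insert b.com -> 10.0.0.2 (expiry=30+3=33). clock=30
Op 21: tick 3 -> clock=33. purged={b.com}
Final cache (unexpired): {f.com} -> size=1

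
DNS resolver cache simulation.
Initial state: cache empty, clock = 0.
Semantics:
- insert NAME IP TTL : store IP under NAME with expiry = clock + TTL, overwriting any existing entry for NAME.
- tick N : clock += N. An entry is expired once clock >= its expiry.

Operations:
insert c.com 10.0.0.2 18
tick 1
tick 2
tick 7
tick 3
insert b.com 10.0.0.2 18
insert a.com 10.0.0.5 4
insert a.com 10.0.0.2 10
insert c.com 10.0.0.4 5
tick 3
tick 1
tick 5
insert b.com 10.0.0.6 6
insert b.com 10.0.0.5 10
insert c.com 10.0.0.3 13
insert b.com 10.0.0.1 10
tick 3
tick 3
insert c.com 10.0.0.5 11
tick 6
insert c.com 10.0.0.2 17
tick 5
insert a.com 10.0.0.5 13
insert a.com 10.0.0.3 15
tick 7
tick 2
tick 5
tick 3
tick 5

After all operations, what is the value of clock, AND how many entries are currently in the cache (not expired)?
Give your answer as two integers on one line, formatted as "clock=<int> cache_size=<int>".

Op 1: insert c.com -> 10.0.0.2 (expiry=0+18=18). clock=0
Op 2: tick 1 -> clock=1.
Op 3: tick 2 -> clock=3.
Op 4: tick 7 -> clock=10.
Op 5: tick 3 -> clock=13.
Op 6: insert b.com -> 10.0.0.2 (expiry=13+18=31). clock=13
Op 7: insert a.com -> 10.0.0.5 (expiry=13+4=17). clock=13
Op 8: insert a.com -> 10.0.0.2 (expiry=13+10=23). clock=13
Op 9: insert c.com -> 10.0.0.4 (expiry=13+5=18). clock=13
Op 10: tick 3 -> clock=16.
Op 11: tick 1 -> clock=17.
Op 12: tick 5 -> clock=22. purged={c.com}
Op 13: insert b.com -> 10.0.0.6 (expiry=22+6=28). clock=22
Op 14: insert b.com -> 10.0.0.5 (expiry=22+10=32). clock=22
Op 15: insert c.com -> 10.0.0.3 (expiry=22+13=35). clock=22
Op 16: insert b.com -> 10.0.0.1 (expiry=22+10=32). clock=22
Op 17: tick 3 -> clock=25. purged={a.com}
Op 18: tick 3 -> clock=28.
Op 19: insert c.com -> 10.0.0.5 (expiry=28+11=39). clock=28
Op 20: tick 6 -> clock=34. purged={b.com}
Op 21: insert c.com -> 10.0.0.2 (expiry=34+17=51). clock=34
Op 22: tick 5 -> clock=39.
Op 23: insert a.com -> 10.0.0.5 (expiry=39+13=52). clock=39
Op 24: insert a.com -> 10.0.0.3 (expiry=39+15=54). clock=39
Op 25: tick 7 -> clock=46.
Op 26: tick 2 -> clock=48.
Op 27: tick 5 -> clock=53. purged={c.com}
Op 28: tick 3 -> clock=56. purged={a.com}
Op 29: tick 5 -> clock=61.
Final clock = 61
Final cache (unexpired): {} -> size=0

Answer: clock=61 cache_size=0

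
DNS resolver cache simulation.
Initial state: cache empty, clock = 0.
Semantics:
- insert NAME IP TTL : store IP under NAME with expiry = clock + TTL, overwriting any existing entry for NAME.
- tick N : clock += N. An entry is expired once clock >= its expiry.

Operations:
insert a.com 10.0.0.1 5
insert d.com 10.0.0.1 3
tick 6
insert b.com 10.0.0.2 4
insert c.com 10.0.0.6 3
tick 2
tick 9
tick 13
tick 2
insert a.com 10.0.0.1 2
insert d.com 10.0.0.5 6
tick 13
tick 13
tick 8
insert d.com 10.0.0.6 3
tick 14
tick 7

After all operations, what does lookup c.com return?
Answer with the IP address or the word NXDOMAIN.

Answer: NXDOMAIN

Derivation:
Op 1: insert a.com -> 10.0.0.1 (expiry=0+5=5). clock=0
Op 2: insert d.com -> 10.0.0.1 (expiry=0+3=3). clock=0
Op 3: tick 6 -> clock=6. purged={a.com,d.com}
Op 4: insert b.com -> 10.0.0.2 (expiry=6+4=10). clock=6
Op 5: insert c.com -> 10.0.0.6 (expiry=6+3=9). clock=6
Op 6: tick 2 -> clock=8.
Op 7: tick 9 -> clock=17. purged={b.com,c.com}
Op 8: tick 13 -> clock=30.
Op 9: tick 2 -> clock=32.
Op 10: insert a.com -> 10.0.0.1 (expiry=32+2=34). clock=32
Op 11: insert d.com -> 10.0.0.5 (expiry=32+6=38). clock=32
Op 12: tick 13 -> clock=45. purged={a.com,d.com}
Op 13: tick 13 -> clock=58.
Op 14: tick 8 -> clock=66.
Op 15: insert d.com -> 10.0.0.6 (expiry=66+3=69). clock=66
Op 16: tick 14 -> clock=80. purged={d.com}
Op 17: tick 7 -> clock=87.
lookup c.com: not in cache (expired or never inserted)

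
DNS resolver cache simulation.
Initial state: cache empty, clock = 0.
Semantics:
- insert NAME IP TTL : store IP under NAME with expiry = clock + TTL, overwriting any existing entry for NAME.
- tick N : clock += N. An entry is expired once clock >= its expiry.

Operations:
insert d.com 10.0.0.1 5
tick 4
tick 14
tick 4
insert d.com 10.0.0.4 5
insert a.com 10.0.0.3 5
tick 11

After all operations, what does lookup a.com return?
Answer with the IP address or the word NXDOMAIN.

Answer: NXDOMAIN

Derivation:
Op 1: insert d.com -> 10.0.0.1 (expiry=0+5=5). clock=0
Op 2: tick 4 -> clock=4.
Op 3: tick 14 -> clock=18. purged={d.com}
Op 4: tick 4 -> clock=22.
Op 5: insert d.com -> 10.0.0.4 (expiry=22+5=27). clock=22
Op 6: insert a.com -> 10.0.0.3 (expiry=22+5=27). clock=22
Op 7: tick 11 -> clock=33. purged={a.com,d.com}
lookup a.com: not in cache (expired or never inserted)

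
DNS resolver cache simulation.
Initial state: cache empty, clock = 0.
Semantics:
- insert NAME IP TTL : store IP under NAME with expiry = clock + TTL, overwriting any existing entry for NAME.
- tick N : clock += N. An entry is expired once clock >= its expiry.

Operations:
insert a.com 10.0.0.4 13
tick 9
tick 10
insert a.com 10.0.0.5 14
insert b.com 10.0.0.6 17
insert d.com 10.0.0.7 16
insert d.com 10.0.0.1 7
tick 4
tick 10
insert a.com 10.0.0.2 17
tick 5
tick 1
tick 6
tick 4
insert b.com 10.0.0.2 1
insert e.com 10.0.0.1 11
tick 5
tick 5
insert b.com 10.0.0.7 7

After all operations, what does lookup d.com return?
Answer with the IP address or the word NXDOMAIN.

Answer: NXDOMAIN

Derivation:
Op 1: insert a.com -> 10.0.0.4 (expiry=0+13=13). clock=0
Op 2: tick 9 -> clock=9.
Op 3: tick 10 -> clock=19. purged={a.com}
Op 4: insert a.com -> 10.0.0.5 (expiry=19+14=33). clock=19
Op 5: insert b.com -> 10.0.0.6 (expiry=19+17=36). clock=19
Op 6: insert d.com -> 10.0.0.7 (expiry=19+16=35). clock=19
Op 7: insert d.com -> 10.0.0.1 (expiry=19+7=26). clock=19
Op 8: tick 4 -> clock=23.
Op 9: tick 10 -> clock=33. purged={a.com,d.com}
Op 10: insert a.com -> 10.0.0.2 (expiry=33+17=50). clock=33
Op 11: tick 5 -> clock=38. purged={b.com}
Op 12: tick 1 -> clock=39.
Op 13: tick 6 -> clock=45.
Op 14: tick 4 -> clock=49.
Op 15: insert b.com -> 10.0.0.2 (expiry=49+1=50). clock=49
Op 16: insert e.com -> 10.0.0.1 (expiry=49+11=60). clock=49
Op 17: tick 5 -> clock=54. purged={a.com,b.com}
Op 18: tick 5 -> clock=59.
Op 19: insert b.com -> 10.0.0.7 (expiry=59+7=66). clock=59
lookup d.com: not in cache (expired or never inserted)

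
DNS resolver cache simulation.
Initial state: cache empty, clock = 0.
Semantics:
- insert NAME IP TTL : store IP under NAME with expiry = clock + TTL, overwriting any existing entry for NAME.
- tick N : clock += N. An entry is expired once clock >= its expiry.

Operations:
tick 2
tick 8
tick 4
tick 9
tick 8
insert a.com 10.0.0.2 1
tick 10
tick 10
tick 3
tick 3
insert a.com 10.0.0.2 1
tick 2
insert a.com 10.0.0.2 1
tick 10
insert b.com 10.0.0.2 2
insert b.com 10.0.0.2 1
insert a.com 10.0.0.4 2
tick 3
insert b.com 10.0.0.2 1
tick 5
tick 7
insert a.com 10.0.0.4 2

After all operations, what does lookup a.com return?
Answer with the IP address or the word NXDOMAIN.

Op 1: tick 2 -> clock=2.
Op 2: tick 8 -> clock=10.
Op 3: tick 4 -> clock=14.
Op 4: tick 9 -> clock=23.
Op 5: tick 8 -> clock=31.
Op 6: insert a.com -> 10.0.0.2 (expiry=31+1=32). clock=31
Op 7: tick 10 -> clock=41. purged={a.com}
Op 8: tick 10 -> clock=51.
Op 9: tick 3 -> clock=54.
Op 10: tick 3 -> clock=57.
Op 11: insert a.com -> 10.0.0.2 (expiry=57+1=58). clock=57
Op 12: tick 2 -> clock=59. purged={a.com}
Op 13: insert a.com -> 10.0.0.2 (expiry=59+1=60). clock=59
Op 14: tick 10 -> clock=69. purged={a.com}
Op 15: insert b.com -> 10.0.0.2 (expiry=69+2=71). clock=69
Op 16: insert b.com -> 10.0.0.2 (expiry=69+1=70). clock=69
Op 17: insert a.com -> 10.0.0.4 (expiry=69+2=71). clock=69
Op 18: tick 3 -> clock=72. purged={a.com,b.com}
Op 19: insert b.com -> 10.0.0.2 (expiry=72+1=73). clock=72
Op 20: tick 5 -> clock=77. purged={b.com}
Op 21: tick 7 -> clock=84.
Op 22: insert a.com -> 10.0.0.4 (expiry=84+2=86). clock=84
lookup a.com: present, ip=10.0.0.4 expiry=86 > clock=84

Answer: 10.0.0.4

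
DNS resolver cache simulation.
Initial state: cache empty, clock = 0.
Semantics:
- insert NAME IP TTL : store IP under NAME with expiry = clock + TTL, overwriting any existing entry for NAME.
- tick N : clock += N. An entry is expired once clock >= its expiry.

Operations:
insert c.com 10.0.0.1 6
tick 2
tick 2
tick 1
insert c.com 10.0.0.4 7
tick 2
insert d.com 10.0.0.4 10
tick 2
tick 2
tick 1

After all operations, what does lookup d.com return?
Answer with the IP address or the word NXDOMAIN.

Op 1: insert c.com -> 10.0.0.1 (expiry=0+6=6). clock=0
Op 2: tick 2 -> clock=2.
Op 3: tick 2 -> clock=4.
Op 4: tick 1 -> clock=5.
Op 5: insert c.com -> 10.0.0.4 (expiry=5+7=12). clock=5
Op 6: tick 2 -> clock=7.
Op 7: insert d.com -> 10.0.0.4 (expiry=7+10=17). clock=7
Op 8: tick 2 -> clock=9.
Op 9: tick 2 -> clock=11.
Op 10: tick 1 -> clock=12. purged={c.com}
lookup d.com: present, ip=10.0.0.4 expiry=17 > clock=12

Answer: 10.0.0.4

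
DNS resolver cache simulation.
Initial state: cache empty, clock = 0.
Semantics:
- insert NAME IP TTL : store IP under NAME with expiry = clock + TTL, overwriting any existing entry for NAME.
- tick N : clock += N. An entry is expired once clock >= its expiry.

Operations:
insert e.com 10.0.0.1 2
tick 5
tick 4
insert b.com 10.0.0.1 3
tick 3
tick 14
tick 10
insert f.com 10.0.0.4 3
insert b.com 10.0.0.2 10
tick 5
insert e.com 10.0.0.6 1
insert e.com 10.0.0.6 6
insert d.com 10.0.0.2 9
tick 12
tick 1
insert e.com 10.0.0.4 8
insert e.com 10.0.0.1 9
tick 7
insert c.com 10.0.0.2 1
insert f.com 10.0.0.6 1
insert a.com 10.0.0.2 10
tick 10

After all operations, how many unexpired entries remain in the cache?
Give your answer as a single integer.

Op 1: insert e.com -> 10.0.0.1 (expiry=0+2=2). clock=0
Op 2: tick 5 -> clock=5. purged={e.com}
Op 3: tick 4 -> clock=9.
Op 4: insert b.com -> 10.0.0.1 (expiry=9+3=12). clock=9
Op 5: tick 3 -> clock=12. purged={b.com}
Op 6: tick 14 -> clock=26.
Op 7: tick 10 -> clock=36.
Op 8: insert f.com -> 10.0.0.4 (expiry=36+3=39). clock=36
Op 9: insert b.com -> 10.0.0.2 (expiry=36+10=46). clock=36
Op 10: tick 5 -> clock=41. purged={f.com}
Op 11: insert e.com -> 10.0.0.6 (expiry=41+1=42). clock=41
Op 12: insert e.com -> 10.0.0.6 (expiry=41+6=47). clock=41
Op 13: insert d.com -> 10.0.0.2 (expiry=41+9=50). clock=41
Op 14: tick 12 -> clock=53. purged={b.com,d.com,e.com}
Op 15: tick 1 -> clock=54.
Op 16: insert e.com -> 10.0.0.4 (expiry=54+8=62). clock=54
Op 17: insert e.com -> 10.0.0.1 (expiry=54+9=63). clock=54
Op 18: tick 7 -> clock=61.
Op 19: insert c.com -> 10.0.0.2 (expiry=61+1=62). clock=61
Op 20: insert f.com -> 10.0.0.6 (expiry=61+1=62). clock=61
Op 21: insert a.com -> 10.0.0.2 (expiry=61+10=71). clock=61
Op 22: tick 10 -> clock=71. purged={a.com,c.com,e.com,f.com}
Final cache (unexpired): {} -> size=0

Answer: 0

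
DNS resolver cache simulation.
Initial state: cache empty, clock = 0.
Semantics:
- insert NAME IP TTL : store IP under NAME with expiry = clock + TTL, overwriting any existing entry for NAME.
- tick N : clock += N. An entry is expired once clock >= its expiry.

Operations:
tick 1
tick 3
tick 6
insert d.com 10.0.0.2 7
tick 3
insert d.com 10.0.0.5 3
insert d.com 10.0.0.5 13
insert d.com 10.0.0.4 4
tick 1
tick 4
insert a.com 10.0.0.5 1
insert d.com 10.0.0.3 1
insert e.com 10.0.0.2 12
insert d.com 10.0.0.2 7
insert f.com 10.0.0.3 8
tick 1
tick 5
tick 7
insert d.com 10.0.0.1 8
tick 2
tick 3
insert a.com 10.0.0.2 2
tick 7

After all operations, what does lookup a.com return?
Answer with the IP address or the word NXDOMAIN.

Answer: NXDOMAIN

Derivation:
Op 1: tick 1 -> clock=1.
Op 2: tick 3 -> clock=4.
Op 3: tick 6 -> clock=10.
Op 4: insert d.com -> 10.0.0.2 (expiry=10+7=17). clock=10
Op 5: tick 3 -> clock=13.
Op 6: insert d.com -> 10.0.0.5 (expiry=13+3=16). clock=13
Op 7: insert d.com -> 10.0.0.5 (expiry=13+13=26). clock=13
Op 8: insert d.com -> 10.0.0.4 (expiry=13+4=17). clock=13
Op 9: tick 1 -> clock=14.
Op 10: tick 4 -> clock=18. purged={d.com}
Op 11: insert a.com -> 10.0.0.5 (expiry=18+1=19). clock=18
Op 12: insert d.com -> 10.0.0.3 (expiry=18+1=19). clock=18
Op 13: insert e.com -> 10.0.0.2 (expiry=18+12=30). clock=18
Op 14: insert d.com -> 10.0.0.2 (expiry=18+7=25). clock=18
Op 15: insert f.com -> 10.0.0.3 (expiry=18+8=26). clock=18
Op 16: tick 1 -> clock=19. purged={a.com}
Op 17: tick 5 -> clock=24.
Op 18: tick 7 -> clock=31. purged={d.com,e.com,f.com}
Op 19: insert d.com -> 10.0.0.1 (expiry=31+8=39). clock=31
Op 20: tick 2 -> clock=33.
Op 21: tick 3 -> clock=36.
Op 22: insert a.com -> 10.0.0.2 (expiry=36+2=38). clock=36
Op 23: tick 7 -> clock=43. purged={a.com,d.com}
lookup a.com: not in cache (expired or never inserted)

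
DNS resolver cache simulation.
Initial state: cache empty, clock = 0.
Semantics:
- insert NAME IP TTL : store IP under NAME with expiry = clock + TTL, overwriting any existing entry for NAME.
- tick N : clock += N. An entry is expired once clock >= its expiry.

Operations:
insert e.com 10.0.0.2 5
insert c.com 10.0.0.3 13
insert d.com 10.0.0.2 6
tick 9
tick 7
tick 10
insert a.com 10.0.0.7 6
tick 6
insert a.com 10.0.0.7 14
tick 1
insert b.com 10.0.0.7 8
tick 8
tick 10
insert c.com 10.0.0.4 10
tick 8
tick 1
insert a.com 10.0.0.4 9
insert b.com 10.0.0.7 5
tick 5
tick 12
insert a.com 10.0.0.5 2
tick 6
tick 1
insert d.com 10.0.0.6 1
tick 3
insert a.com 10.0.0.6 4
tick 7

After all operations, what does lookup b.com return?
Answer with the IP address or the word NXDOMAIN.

Answer: NXDOMAIN

Derivation:
Op 1: insert e.com -> 10.0.0.2 (expiry=0+5=5). clock=0
Op 2: insert c.com -> 10.0.0.3 (expiry=0+13=13). clock=0
Op 3: insert d.com -> 10.0.0.2 (expiry=0+6=6). clock=0
Op 4: tick 9 -> clock=9. purged={d.com,e.com}
Op 5: tick 7 -> clock=16. purged={c.com}
Op 6: tick 10 -> clock=26.
Op 7: insert a.com -> 10.0.0.7 (expiry=26+6=32). clock=26
Op 8: tick 6 -> clock=32. purged={a.com}
Op 9: insert a.com -> 10.0.0.7 (expiry=32+14=46). clock=32
Op 10: tick 1 -> clock=33.
Op 11: insert b.com -> 10.0.0.7 (expiry=33+8=41). clock=33
Op 12: tick 8 -> clock=41. purged={b.com}
Op 13: tick 10 -> clock=51. purged={a.com}
Op 14: insert c.com -> 10.0.0.4 (expiry=51+10=61). clock=51
Op 15: tick 8 -> clock=59.
Op 16: tick 1 -> clock=60.
Op 17: insert a.com -> 10.0.0.4 (expiry=60+9=69). clock=60
Op 18: insert b.com -> 10.0.0.7 (expiry=60+5=65). clock=60
Op 19: tick 5 -> clock=65. purged={b.com,c.com}
Op 20: tick 12 -> clock=77. purged={a.com}
Op 21: insert a.com -> 10.0.0.5 (expiry=77+2=79). clock=77
Op 22: tick 6 -> clock=83. purged={a.com}
Op 23: tick 1 -> clock=84.
Op 24: insert d.com -> 10.0.0.6 (expiry=84+1=85). clock=84
Op 25: tick 3 -> clock=87. purged={d.com}
Op 26: insert a.com -> 10.0.0.6 (expiry=87+4=91). clock=87
Op 27: tick 7 -> clock=94. purged={a.com}
lookup b.com: not in cache (expired or never inserted)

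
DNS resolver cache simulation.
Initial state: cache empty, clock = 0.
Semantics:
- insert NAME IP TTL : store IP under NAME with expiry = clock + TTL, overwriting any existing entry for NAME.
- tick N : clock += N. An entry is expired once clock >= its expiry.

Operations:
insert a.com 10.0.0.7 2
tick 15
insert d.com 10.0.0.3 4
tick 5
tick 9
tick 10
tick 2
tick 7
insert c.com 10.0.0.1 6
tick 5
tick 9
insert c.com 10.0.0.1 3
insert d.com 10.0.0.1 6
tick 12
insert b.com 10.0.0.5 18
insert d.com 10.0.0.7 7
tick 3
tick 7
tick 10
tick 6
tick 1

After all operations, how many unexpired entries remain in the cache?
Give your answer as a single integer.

Op 1: insert a.com -> 10.0.0.7 (expiry=0+2=2). clock=0
Op 2: tick 15 -> clock=15. purged={a.com}
Op 3: insert d.com -> 10.0.0.3 (expiry=15+4=19). clock=15
Op 4: tick 5 -> clock=20. purged={d.com}
Op 5: tick 9 -> clock=29.
Op 6: tick 10 -> clock=39.
Op 7: tick 2 -> clock=41.
Op 8: tick 7 -> clock=48.
Op 9: insert c.com -> 10.0.0.1 (expiry=48+6=54). clock=48
Op 10: tick 5 -> clock=53.
Op 11: tick 9 -> clock=62. purged={c.com}
Op 12: insert c.com -> 10.0.0.1 (expiry=62+3=65). clock=62
Op 13: insert d.com -> 10.0.0.1 (expiry=62+6=68). clock=62
Op 14: tick 12 -> clock=74. purged={c.com,d.com}
Op 15: insert b.com -> 10.0.0.5 (expiry=74+18=92). clock=74
Op 16: insert d.com -> 10.0.0.7 (expiry=74+7=81). clock=74
Op 17: tick 3 -> clock=77.
Op 18: tick 7 -> clock=84. purged={d.com}
Op 19: tick 10 -> clock=94. purged={b.com}
Op 20: tick 6 -> clock=100.
Op 21: tick 1 -> clock=101.
Final cache (unexpired): {} -> size=0

Answer: 0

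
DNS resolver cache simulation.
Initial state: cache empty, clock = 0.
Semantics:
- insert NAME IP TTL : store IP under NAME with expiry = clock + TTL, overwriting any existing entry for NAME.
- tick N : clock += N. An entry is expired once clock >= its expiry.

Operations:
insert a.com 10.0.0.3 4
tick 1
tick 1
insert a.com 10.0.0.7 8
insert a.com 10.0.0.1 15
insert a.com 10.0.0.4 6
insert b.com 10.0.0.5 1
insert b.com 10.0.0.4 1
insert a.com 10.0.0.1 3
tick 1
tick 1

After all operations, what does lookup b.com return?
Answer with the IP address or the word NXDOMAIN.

Answer: NXDOMAIN

Derivation:
Op 1: insert a.com -> 10.0.0.3 (expiry=0+4=4). clock=0
Op 2: tick 1 -> clock=1.
Op 3: tick 1 -> clock=2.
Op 4: insert a.com -> 10.0.0.7 (expiry=2+8=10). clock=2
Op 5: insert a.com -> 10.0.0.1 (expiry=2+15=17). clock=2
Op 6: insert a.com -> 10.0.0.4 (expiry=2+6=8). clock=2
Op 7: insert b.com -> 10.0.0.5 (expiry=2+1=3). clock=2
Op 8: insert b.com -> 10.0.0.4 (expiry=2+1=3). clock=2
Op 9: insert a.com -> 10.0.0.1 (expiry=2+3=5). clock=2
Op 10: tick 1 -> clock=3. purged={b.com}
Op 11: tick 1 -> clock=4.
lookup b.com: not in cache (expired or never inserted)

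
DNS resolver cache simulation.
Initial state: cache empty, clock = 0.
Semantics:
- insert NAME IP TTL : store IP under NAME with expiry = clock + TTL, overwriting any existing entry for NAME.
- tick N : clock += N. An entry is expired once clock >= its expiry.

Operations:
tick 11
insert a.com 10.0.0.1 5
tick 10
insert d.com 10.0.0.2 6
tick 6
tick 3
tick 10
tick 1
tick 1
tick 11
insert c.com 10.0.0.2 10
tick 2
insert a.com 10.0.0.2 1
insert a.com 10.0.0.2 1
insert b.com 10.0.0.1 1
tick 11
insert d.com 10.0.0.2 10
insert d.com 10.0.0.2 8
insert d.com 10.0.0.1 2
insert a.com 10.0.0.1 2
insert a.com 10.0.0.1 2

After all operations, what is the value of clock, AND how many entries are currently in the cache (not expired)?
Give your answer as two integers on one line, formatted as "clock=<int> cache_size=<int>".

Answer: clock=66 cache_size=2

Derivation:
Op 1: tick 11 -> clock=11.
Op 2: insert a.com -> 10.0.0.1 (expiry=11+5=16). clock=11
Op 3: tick 10 -> clock=21. purged={a.com}
Op 4: insert d.com -> 10.0.0.2 (expiry=21+6=27). clock=21
Op 5: tick 6 -> clock=27. purged={d.com}
Op 6: tick 3 -> clock=30.
Op 7: tick 10 -> clock=40.
Op 8: tick 1 -> clock=41.
Op 9: tick 1 -> clock=42.
Op 10: tick 11 -> clock=53.
Op 11: insert c.com -> 10.0.0.2 (expiry=53+10=63). clock=53
Op 12: tick 2 -> clock=55.
Op 13: insert a.com -> 10.0.0.2 (expiry=55+1=56). clock=55
Op 14: insert a.com -> 10.0.0.2 (expiry=55+1=56). clock=55
Op 15: insert b.com -> 10.0.0.1 (expiry=55+1=56). clock=55
Op 16: tick 11 -> clock=66. purged={a.com,b.com,c.com}
Op 17: insert d.com -> 10.0.0.2 (expiry=66+10=76). clock=66
Op 18: insert d.com -> 10.0.0.2 (expiry=66+8=74). clock=66
Op 19: insert d.com -> 10.0.0.1 (expiry=66+2=68). clock=66
Op 20: insert a.com -> 10.0.0.1 (expiry=66+2=68). clock=66
Op 21: insert a.com -> 10.0.0.1 (expiry=66+2=68). clock=66
Final clock = 66
Final cache (unexpired): {a.com,d.com} -> size=2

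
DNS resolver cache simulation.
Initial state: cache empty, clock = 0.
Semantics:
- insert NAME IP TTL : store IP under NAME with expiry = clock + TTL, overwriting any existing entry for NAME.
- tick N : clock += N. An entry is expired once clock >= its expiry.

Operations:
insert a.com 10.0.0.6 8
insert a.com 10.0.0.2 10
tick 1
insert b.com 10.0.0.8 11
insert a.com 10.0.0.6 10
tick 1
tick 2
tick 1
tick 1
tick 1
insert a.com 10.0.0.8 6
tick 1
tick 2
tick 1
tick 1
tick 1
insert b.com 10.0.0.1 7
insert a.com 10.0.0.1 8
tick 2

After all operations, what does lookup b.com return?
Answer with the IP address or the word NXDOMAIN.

Answer: 10.0.0.1

Derivation:
Op 1: insert a.com -> 10.0.0.6 (expiry=0+8=8). clock=0
Op 2: insert a.com -> 10.0.0.2 (expiry=0+10=10). clock=0
Op 3: tick 1 -> clock=1.
Op 4: insert b.com -> 10.0.0.8 (expiry=1+11=12). clock=1
Op 5: insert a.com -> 10.0.0.6 (expiry=1+10=11). clock=1
Op 6: tick 1 -> clock=2.
Op 7: tick 2 -> clock=4.
Op 8: tick 1 -> clock=5.
Op 9: tick 1 -> clock=6.
Op 10: tick 1 -> clock=7.
Op 11: insert a.com -> 10.0.0.8 (expiry=7+6=13). clock=7
Op 12: tick 1 -> clock=8.
Op 13: tick 2 -> clock=10.
Op 14: tick 1 -> clock=11.
Op 15: tick 1 -> clock=12. purged={b.com}
Op 16: tick 1 -> clock=13. purged={a.com}
Op 17: insert b.com -> 10.0.0.1 (expiry=13+7=20). clock=13
Op 18: insert a.com -> 10.0.0.1 (expiry=13+8=21). clock=13
Op 19: tick 2 -> clock=15.
lookup b.com: present, ip=10.0.0.1 expiry=20 > clock=15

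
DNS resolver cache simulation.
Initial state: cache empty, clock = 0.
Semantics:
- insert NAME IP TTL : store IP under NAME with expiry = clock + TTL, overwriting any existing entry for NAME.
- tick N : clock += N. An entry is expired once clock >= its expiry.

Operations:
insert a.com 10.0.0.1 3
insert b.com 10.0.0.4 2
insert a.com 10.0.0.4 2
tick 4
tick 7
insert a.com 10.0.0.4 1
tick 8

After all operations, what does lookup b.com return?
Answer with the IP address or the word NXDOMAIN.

Op 1: insert a.com -> 10.0.0.1 (expiry=0+3=3). clock=0
Op 2: insert b.com -> 10.0.0.4 (expiry=0+2=2). clock=0
Op 3: insert a.com -> 10.0.0.4 (expiry=0+2=2). clock=0
Op 4: tick 4 -> clock=4. purged={a.com,b.com}
Op 5: tick 7 -> clock=11.
Op 6: insert a.com -> 10.0.0.4 (expiry=11+1=12). clock=11
Op 7: tick 8 -> clock=19. purged={a.com}
lookup b.com: not in cache (expired or never inserted)

Answer: NXDOMAIN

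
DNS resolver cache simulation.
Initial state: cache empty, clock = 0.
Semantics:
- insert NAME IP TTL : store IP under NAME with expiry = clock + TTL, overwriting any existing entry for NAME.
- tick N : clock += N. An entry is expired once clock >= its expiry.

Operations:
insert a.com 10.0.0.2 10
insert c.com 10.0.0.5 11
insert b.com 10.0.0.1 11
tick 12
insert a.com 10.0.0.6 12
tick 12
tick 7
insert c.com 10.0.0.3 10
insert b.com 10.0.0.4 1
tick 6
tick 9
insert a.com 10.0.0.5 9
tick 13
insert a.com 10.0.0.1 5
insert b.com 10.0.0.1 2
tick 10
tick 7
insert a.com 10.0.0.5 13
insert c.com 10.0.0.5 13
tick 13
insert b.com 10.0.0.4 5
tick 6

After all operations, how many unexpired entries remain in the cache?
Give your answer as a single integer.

Answer: 0

Derivation:
Op 1: insert a.com -> 10.0.0.2 (expiry=0+10=10). clock=0
Op 2: insert c.com -> 10.0.0.5 (expiry=0+11=11). clock=0
Op 3: insert b.com -> 10.0.0.1 (expiry=0+11=11). clock=0
Op 4: tick 12 -> clock=12. purged={a.com,b.com,c.com}
Op 5: insert a.com -> 10.0.0.6 (expiry=12+12=24). clock=12
Op 6: tick 12 -> clock=24. purged={a.com}
Op 7: tick 7 -> clock=31.
Op 8: insert c.com -> 10.0.0.3 (expiry=31+10=41). clock=31
Op 9: insert b.com -> 10.0.0.4 (expiry=31+1=32). clock=31
Op 10: tick 6 -> clock=37. purged={b.com}
Op 11: tick 9 -> clock=46. purged={c.com}
Op 12: insert a.com -> 10.0.0.5 (expiry=46+9=55). clock=46
Op 13: tick 13 -> clock=59. purged={a.com}
Op 14: insert a.com -> 10.0.0.1 (expiry=59+5=64). clock=59
Op 15: insert b.com -> 10.0.0.1 (expiry=59+2=61). clock=59
Op 16: tick 10 -> clock=69. purged={a.com,b.com}
Op 17: tick 7 -> clock=76.
Op 18: insert a.com -> 10.0.0.5 (expiry=76+13=89). clock=76
Op 19: insert c.com -> 10.0.0.5 (expiry=76+13=89). clock=76
Op 20: tick 13 -> clock=89. purged={a.com,c.com}
Op 21: insert b.com -> 10.0.0.4 (expiry=89+5=94). clock=89
Op 22: tick 6 -> clock=95. purged={b.com}
Final cache (unexpired): {} -> size=0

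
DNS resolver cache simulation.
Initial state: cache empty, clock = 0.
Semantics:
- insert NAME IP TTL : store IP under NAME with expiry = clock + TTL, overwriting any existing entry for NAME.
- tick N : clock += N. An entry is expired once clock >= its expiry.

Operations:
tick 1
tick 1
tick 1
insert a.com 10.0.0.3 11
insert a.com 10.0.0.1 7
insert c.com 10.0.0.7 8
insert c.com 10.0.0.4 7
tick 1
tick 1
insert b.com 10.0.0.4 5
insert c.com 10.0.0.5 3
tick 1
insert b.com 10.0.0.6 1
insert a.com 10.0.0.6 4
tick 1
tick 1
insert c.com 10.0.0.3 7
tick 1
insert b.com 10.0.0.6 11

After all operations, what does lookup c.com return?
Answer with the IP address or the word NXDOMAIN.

Op 1: tick 1 -> clock=1.
Op 2: tick 1 -> clock=2.
Op 3: tick 1 -> clock=3.
Op 4: insert a.com -> 10.0.0.3 (expiry=3+11=14). clock=3
Op 5: insert a.com -> 10.0.0.1 (expiry=3+7=10). clock=3
Op 6: insert c.com -> 10.0.0.7 (expiry=3+8=11). clock=3
Op 7: insert c.com -> 10.0.0.4 (expiry=3+7=10). clock=3
Op 8: tick 1 -> clock=4.
Op 9: tick 1 -> clock=5.
Op 10: insert b.com -> 10.0.0.4 (expiry=5+5=10). clock=5
Op 11: insert c.com -> 10.0.0.5 (expiry=5+3=8). clock=5
Op 12: tick 1 -> clock=6.
Op 13: insert b.com -> 10.0.0.6 (expiry=6+1=7). clock=6
Op 14: insert a.com -> 10.0.0.6 (expiry=6+4=10). clock=6
Op 15: tick 1 -> clock=7. purged={b.com}
Op 16: tick 1 -> clock=8. purged={c.com}
Op 17: insert c.com -> 10.0.0.3 (expiry=8+7=15). clock=8
Op 18: tick 1 -> clock=9.
Op 19: insert b.com -> 10.0.0.6 (expiry=9+11=20). clock=9
lookup c.com: present, ip=10.0.0.3 expiry=15 > clock=9

Answer: 10.0.0.3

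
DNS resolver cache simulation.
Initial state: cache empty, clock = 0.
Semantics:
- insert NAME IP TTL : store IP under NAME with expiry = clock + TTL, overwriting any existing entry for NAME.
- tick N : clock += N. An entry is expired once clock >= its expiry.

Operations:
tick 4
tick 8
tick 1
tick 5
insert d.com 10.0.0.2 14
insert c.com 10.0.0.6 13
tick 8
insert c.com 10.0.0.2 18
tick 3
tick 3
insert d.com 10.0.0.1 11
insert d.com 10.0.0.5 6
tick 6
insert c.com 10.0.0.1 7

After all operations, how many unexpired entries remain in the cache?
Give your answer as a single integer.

Op 1: tick 4 -> clock=4.
Op 2: tick 8 -> clock=12.
Op 3: tick 1 -> clock=13.
Op 4: tick 5 -> clock=18.
Op 5: insert d.com -> 10.0.0.2 (expiry=18+14=32). clock=18
Op 6: insert c.com -> 10.0.0.6 (expiry=18+13=31). clock=18
Op 7: tick 8 -> clock=26.
Op 8: insert c.com -> 10.0.0.2 (expiry=26+18=44). clock=26
Op 9: tick 3 -> clock=29.
Op 10: tick 3 -> clock=32. purged={d.com}
Op 11: insert d.com -> 10.0.0.1 (expiry=32+11=43). clock=32
Op 12: insert d.com -> 10.0.0.5 (expiry=32+6=38). clock=32
Op 13: tick 6 -> clock=38. purged={d.com}
Op 14: insert c.com -> 10.0.0.1 (expiry=38+7=45). clock=38
Final cache (unexpired): {c.com} -> size=1

Answer: 1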